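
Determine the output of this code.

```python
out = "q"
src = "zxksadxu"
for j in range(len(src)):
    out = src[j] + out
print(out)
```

uxdaskxzq

j=0: prepend 'z' → 'zq'
j=1: prepend 'x' → 'xzq'
j=2: prepend 'k' → 'kxzq'
j=3: prepend 's' → 'skxzq'
j=4: prepend 'a' → 'askxzq'
j=5: prepend 'd' → 'daskxzq'
j=6: prepend 'x' → 'xdaskxzq'
j=7: prepend 'u' → 'uxdaskxzq'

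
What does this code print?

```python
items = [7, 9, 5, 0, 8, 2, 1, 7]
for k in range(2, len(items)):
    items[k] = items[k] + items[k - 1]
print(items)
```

k=2: items[2] = 5+9 = 14 → [7, 9, 14, 0, 8, 2, 1, 7]
k=3: items[3] = 0+14 = 14 → [7, 9, 14, 14, 8, 2, 1, 7]
k=4: items[4] = 8+14 = 22 → [7, 9, 14, 14, 22, 2, 1, 7]
k=5: items[5] = 2+22 = 24 → [7, 9, 14, 14, 22, 24, 1, 7]
k=6: items[6] = 1+24 = 25 → [7, 9, 14, 14, 22, 24, 25, 7]
k=7: items[7] = 7+25 = 32 → [7, 9, 14, 14, 22, 24, 25, 32]

[7, 9, 14, 14, 22, 24, 25, 32]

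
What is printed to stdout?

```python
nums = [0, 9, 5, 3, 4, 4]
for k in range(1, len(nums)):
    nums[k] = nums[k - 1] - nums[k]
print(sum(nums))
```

-86

k=1: nums[1] = 0-9 = -9 → [0, -9, 5, 3, 4, 4]
k=2: nums[2] = (-9)-5 = -14 → [0, -9, -14, 3, 4, 4]
k=3: nums[3] = (-14)-3 = -17 → [0, -9, -14, -17, 4, 4]
k=4: nums[4] = (-17)-4 = -21 → [0, -9, -14, -17, -21, 4]
k=5: nums[5] = (-21)-4 = -25 → [0, -9, -14, -17, -21, -25]
sum = -86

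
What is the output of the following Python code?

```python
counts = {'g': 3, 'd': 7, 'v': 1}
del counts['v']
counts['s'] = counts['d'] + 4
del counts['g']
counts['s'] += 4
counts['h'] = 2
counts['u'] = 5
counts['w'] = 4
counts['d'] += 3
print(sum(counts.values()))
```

36

del 'v' → {'g': 3, 'd': 7}
counts['s'] = counts['d']+4 = 11 → {'g': 3, 'd': 7, 's': 11}
del 'g' → {'d': 7, 's': 11}
counts['s'] = 11+4 = 15 → {'d': 7, 's': 15}
counts['h'] = 2 → {'d': 7, 's': 15, 'h': 2}
counts['u'] = 5 → {'d': 7, 's': 15, 'h': 2, 'u': 5}
counts['w'] = 4 → {'d': 7, 's': 15, 'h': 2, 'u': 5, 'w': 4}
counts['d'] = 7+3 = 10 → {'d': 10, 's': 15, 'h': 2, 'u': 5, 'w': 4}
sum of values = 36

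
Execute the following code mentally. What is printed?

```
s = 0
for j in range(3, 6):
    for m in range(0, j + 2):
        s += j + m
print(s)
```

j=3,m=0: s = 0+3 = 3
j=3,m=1: s = 3+4 = 7
j=3,m=2: s = 7+5 = 12
j=3,m=3: s = 12+6 = 18
j=3,m=4: s = 18+7 = 25
j=4,m=0: s = 25+4 = 29
j=4,m=1: s = 29+5 = 34
j=4,m=2: s = 34+6 = 40
j=4,m=3: s = 40+7 = 47
j=4,m=4: s = 47+8 = 55
j=4,m=5: s = 55+9 = 64
j=5,m=0: s = 64+5 = 69
j=5,m=1: s = 69+6 = 75
j=5,m=2: s = 75+7 = 82
j=5,m=3: s = 82+8 = 90
j=5,m=4: s = 90+9 = 99
j=5,m=5: s = 99+10 = 109
j=5,m=6: s = 109+11 = 120

120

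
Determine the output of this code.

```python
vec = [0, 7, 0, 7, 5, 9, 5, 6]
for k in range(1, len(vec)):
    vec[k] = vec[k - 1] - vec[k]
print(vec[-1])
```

k=1: vec[1] = 0-7 = -7 → [0, -7, 0, 7, 5, 9, 5, 6]
k=2: vec[2] = (-7)-0 = -7 → [0, -7, -7, 7, 5, 9, 5, 6]
k=3: vec[3] = (-7)-7 = -14 → [0, -7, -7, -14, 5, 9, 5, 6]
k=4: vec[4] = (-14)-5 = -19 → [0, -7, -7, -14, -19, 9, 5, 6]
k=5: vec[5] = (-19)-9 = -28 → [0, -7, -7, -14, -19, -28, 5, 6]
k=6: vec[6] = (-28)-5 = -33 → [0, -7, -7, -14, -19, -28, -33, 6]
k=7: vec[7] = (-33)-6 = -39 → [0, -7, -7, -14, -19, -28, -33, -39]

-39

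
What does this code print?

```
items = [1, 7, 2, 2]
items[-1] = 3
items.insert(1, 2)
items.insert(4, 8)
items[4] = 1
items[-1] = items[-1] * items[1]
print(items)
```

[1, 2, 7, 2, 1, 6]

items[-1] = 3 → [1, 7, 2, 3]
insert 2 at 1 → [1, 2, 7, 2, 3]
insert 8 at 4 → [1, 2, 7, 2, 8, 3]
items[4] = 1 → [1, 2, 7, 2, 1, 3]
items[-1] = items[-1]*items[1] = 3*2 = 6 → [1, 2, 7, 2, 1, 6]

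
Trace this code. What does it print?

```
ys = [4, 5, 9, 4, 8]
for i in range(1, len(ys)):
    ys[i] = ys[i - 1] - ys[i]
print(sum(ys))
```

-43

i=1: ys[1] = 4-5 = -1 → [4, -1, 9, 4, 8]
i=2: ys[2] = (-1)-9 = -10 → [4, -1, -10, 4, 8]
i=3: ys[3] = (-10)-4 = -14 → [4, -1, -10, -14, 8]
i=4: ys[4] = (-14)-8 = -22 → [4, -1, -10, -14, -22]
sum = -43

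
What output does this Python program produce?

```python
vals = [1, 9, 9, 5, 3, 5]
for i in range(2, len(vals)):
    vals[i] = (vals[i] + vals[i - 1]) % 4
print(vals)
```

i=2: vals[2] = (9+9)%4 = 2 → [1, 9, 2, 5, 3, 5]
i=3: vals[3] = (5+2)%4 = 3 → [1, 9, 2, 3, 3, 5]
i=4: vals[4] = (3+3)%4 = 2 → [1, 9, 2, 3, 2, 5]
i=5: vals[5] = (5+2)%4 = 3 → [1, 9, 2, 3, 2, 3]

[1, 9, 2, 3, 2, 3]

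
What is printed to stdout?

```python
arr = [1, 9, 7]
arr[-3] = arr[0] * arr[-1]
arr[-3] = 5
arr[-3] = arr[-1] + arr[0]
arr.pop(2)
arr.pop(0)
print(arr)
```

arr[-3] = arr[0]*arr[-1] = 1*7 = 7 → [7, 9, 7]
arr[-3] = 5 → [5, 9, 7]
arr[-3] = arr[-1]+arr[0] = 7+5 = 12 → [12, 9, 7]
pop(2) removes 7 → [12, 9]
pop(0) removes 12 → [9]

[9]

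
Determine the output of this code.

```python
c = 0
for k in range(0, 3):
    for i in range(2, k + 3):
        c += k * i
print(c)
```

k=0,i=2: c = 0+0 = 0
k=1,i=2: c = 0+2 = 2
k=1,i=3: c = 2+3 = 5
k=2,i=2: c = 5+4 = 9
k=2,i=3: c = 9+6 = 15
k=2,i=4: c = 15+8 = 23

23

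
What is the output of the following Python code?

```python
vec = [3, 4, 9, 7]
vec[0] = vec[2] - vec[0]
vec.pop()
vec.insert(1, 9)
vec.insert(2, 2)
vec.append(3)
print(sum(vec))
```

33

vec[0] = vec[2]-vec[0] = 9-3 = 6 → [6, 4, 9, 7]
pop() removes 7 → [6, 4, 9]
insert 9 at 1 → [6, 9, 4, 9]
insert 2 at 2 → [6, 9, 2, 4, 9]
append 3 → [6, 9, 2, 4, 9, 3]
sum = 33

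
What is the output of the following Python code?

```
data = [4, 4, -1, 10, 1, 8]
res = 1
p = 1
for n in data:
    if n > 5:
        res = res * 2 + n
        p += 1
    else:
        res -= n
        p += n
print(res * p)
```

22

n=4: not >5, res = 1-4 = -3; p=5
n=4: not >5, res = (-3)-4 = -7; p=9
n=-1: not >5, res = (-7)-(-1) = -6; p=8
n=10: >5, res = (-6)*2+10 = -2; p=9
n=1: not >5, res = (-2)-1 = -3; p=10
n=8: >5, res = (-3)*2+8 = 2; p=11
res*p = 2*11 = 22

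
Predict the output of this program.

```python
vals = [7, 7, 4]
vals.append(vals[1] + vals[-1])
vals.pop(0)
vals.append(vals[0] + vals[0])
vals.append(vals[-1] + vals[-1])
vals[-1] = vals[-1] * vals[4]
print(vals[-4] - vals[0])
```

append vals[1]+vals[-1] = 7+4 = 11 → [7, 7, 4, 11]
pop(0) removes 7 → [7, 4, 11]
append vals[0]+vals[0] = 7+7 = 14 → [7, 4, 11, 14]
append vals[-1]+vals[-1] = 14+14 = 28 → [7, 4, 11, 14, 28]
vals[-1] = vals[-1]*vals[4] = 28*28 = 784 → [7, 4, 11, 14, 784]
vals[-4]-vals[0] = 4-7 = -3

-3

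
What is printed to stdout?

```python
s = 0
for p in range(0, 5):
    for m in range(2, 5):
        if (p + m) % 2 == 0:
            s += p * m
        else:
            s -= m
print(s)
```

27

p=0,m=2: even sum, s = 0+0 = 0
p=0,m=3: odd sum, s = 0-3 = -3
p=0,m=4: even sum, s = (-3)+0 = -3
p=1,m=2: odd sum, s = (-3)-2 = -5
p=1,m=3: even sum, s = (-5)+3 = -2
p=1,m=4: odd sum, s = (-2)-4 = -6
p=2,m=2: even sum, s = (-6)+4 = -2
p=2,m=3: odd sum, s = (-2)-3 = -5
p=2,m=4: even sum, s = (-5)+8 = 3
p=3,m=2: odd sum, s = 3-2 = 1
p=3,m=3: even sum, s = 1+9 = 10
p=3,m=4: odd sum, s = 10-4 = 6
p=4,m=2: even sum, s = 6+8 = 14
p=4,m=3: odd sum, s = 14-3 = 11
p=4,m=4: even sum, s = 11+16 = 27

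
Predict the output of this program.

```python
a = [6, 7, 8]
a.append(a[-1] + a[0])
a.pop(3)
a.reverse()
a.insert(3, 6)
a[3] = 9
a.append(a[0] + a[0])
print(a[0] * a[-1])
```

128

append a[-1]+a[0] = 8+6 = 14 → [6, 7, 8, 14]
pop(3) removes 14 → [6, 7, 8]
reverse → [8, 7, 6]
insert 6 at 3 → [8, 7, 6, 6]
a[3] = 9 → [8, 7, 6, 9]
append a[0]+a[0] = 8+8 = 16 → [8, 7, 6, 9, 16]
a[0]*a[-1] = 8*16 = 128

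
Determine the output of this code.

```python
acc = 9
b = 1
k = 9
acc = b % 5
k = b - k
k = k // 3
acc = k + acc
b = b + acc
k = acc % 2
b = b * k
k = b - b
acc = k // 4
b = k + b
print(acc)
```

0

acc = 1%5 = 1
k = 1-9 = -8
k = (-8)//3 = -3
acc = (-3)+1 = -2
b = 1+(-2) = -1
k = (-2)%2 = 0
b = (-1)*0 = 0
k = 0-0 = 0
acc = 0//4 = 0
b = 0+0 = 0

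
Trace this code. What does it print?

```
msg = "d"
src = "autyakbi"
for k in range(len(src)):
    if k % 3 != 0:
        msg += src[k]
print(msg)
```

k=0: skip
k=1: add 'u' → 'du'
k=2: add 't' → 'dut'
k=3: skip
k=4: add 'a' → 'duta'
k=5: add 'k' → 'dutak'
k=6: skip
k=7: add 'i' → 'dutaki'

dutaki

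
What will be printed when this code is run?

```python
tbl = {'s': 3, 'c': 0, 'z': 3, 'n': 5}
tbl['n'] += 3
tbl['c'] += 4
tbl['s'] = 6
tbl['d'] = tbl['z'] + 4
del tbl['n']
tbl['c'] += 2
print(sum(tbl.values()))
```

22

tbl['n'] = 5+3 = 8 → {'s': 3, 'c': 0, 'z': 3, 'n': 8}
tbl['c'] = 0+4 = 4 → {'s': 3, 'c': 4, 'z': 3, 'n': 8}
tbl['s'] = 6 → {'s': 6, 'c': 4, 'z': 3, 'n': 8}
tbl['d'] = tbl['z']+4 = 7 → {'s': 6, 'c': 4, 'z': 3, 'n': 8, 'd': 7}
del 'n' → {'s': 6, 'c': 4, 'z': 3, 'd': 7}
tbl['c'] = 4+2 = 6 → {'s': 6, 'c': 6, 'z': 3, 'd': 7}
sum of values = 22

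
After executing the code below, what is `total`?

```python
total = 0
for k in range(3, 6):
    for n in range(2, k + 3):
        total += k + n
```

123

k=3,n=2: total = 0+5 = 5
k=3,n=3: total = 5+6 = 11
k=3,n=4: total = 11+7 = 18
k=3,n=5: total = 18+8 = 26
k=4,n=2: total = 26+6 = 32
k=4,n=3: total = 32+7 = 39
k=4,n=4: total = 39+8 = 47
k=4,n=5: total = 47+9 = 56
k=4,n=6: total = 56+10 = 66
k=5,n=2: total = 66+7 = 73
k=5,n=3: total = 73+8 = 81
k=5,n=4: total = 81+9 = 90
k=5,n=5: total = 90+10 = 100
k=5,n=6: total = 100+11 = 111
k=5,n=7: total = 111+12 = 123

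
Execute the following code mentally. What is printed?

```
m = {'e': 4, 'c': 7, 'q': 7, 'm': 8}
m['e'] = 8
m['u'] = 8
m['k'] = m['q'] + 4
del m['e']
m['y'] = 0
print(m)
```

{'c': 7, 'q': 7, 'm': 8, 'u': 8, 'k': 11, 'y': 0}

m['e'] = 8 → {'e': 8, 'c': 7, 'q': 7, 'm': 8}
m['u'] = 8 → {'e': 8, 'c': 7, 'q': 7, 'm': 8, 'u': 8}
m['k'] = m['q']+4 = 11 → {'e': 8, 'c': 7, 'q': 7, 'm': 8, 'u': 8, 'k': 11}
del 'e' → {'c': 7, 'q': 7, 'm': 8, 'u': 8, 'k': 11}
m['y'] = 0 → {'c': 7, 'q': 7, 'm': 8, 'u': 8, 'k': 11, 'y': 0}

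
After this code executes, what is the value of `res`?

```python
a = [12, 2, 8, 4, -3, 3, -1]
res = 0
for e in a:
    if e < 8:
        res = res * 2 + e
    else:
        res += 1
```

105

e=12: not <8, res = 0+1 = 1
e=2: <8, res = 1*2+2 = 4
e=8: not <8, res = 4+1 = 5
e=4: <8, res = 5*2+4 = 14
e=-3: <8, res = 14*2+(-3) = 25
e=3: <8, res = 25*2+3 = 53
e=-1: <8, res = 53*2+(-1) = 105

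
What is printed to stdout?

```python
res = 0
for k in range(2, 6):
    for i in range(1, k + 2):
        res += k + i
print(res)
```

k=2,i=1: res = 0+3 = 3
k=2,i=2: res = 3+4 = 7
k=2,i=3: res = 7+5 = 12
k=3,i=1: res = 12+4 = 16
k=3,i=2: res = 16+5 = 21
k=3,i=3: res = 21+6 = 27
k=3,i=4: res = 27+7 = 34
k=4,i=1: res = 34+5 = 39
k=4,i=2: res = 39+6 = 45
k=4,i=3: res = 45+7 = 52
k=4,i=4: res = 52+8 = 60
k=4,i=5: res = 60+9 = 69
k=5,i=1: res = 69+6 = 75
k=5,i=2: res = 75+7 = 82
k=5,i=3: res = 82+8 = 90
k=5,i=4: res = 90+9 = 99
k=5,i=5: res = 99+10 = 109
k=5,i=6: res = 109+11 = 120

120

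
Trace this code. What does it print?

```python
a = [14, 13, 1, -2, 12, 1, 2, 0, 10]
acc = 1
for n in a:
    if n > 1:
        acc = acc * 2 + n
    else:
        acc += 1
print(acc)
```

n=14: >1, acc = 1*2+14 = 16
n=13: >1, acc = 16*2+13 = 45
n=1: not >1, acc = 45+1 = 46
n=-2: not >1, acc = 46+1 = 47
n=12: >1, acc = 47*2+12 = 106
n=1: not >1, acc = 106+1 = 107
n=2: >1, acc = 107*2+2 = 216
n=0: not >1, acc = 216+1 = 217
n=10: >1, acc = 217*2+10 = 444

444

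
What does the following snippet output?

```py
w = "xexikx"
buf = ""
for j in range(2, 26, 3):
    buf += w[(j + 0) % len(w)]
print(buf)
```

j=2: add w[2]='x' → 'x'
j=5: add w[5]='x' → 'xx'
j=8: add w[2]='x' → 'xxx'
j=11: add w[5]='x' → 'xxxx'
j=14: add w[2]='x' → 'xxxxx'
j=17: add w[5]='x' → 'xxxxxx'
j=20: add w[2]='x' → 'xxxxxxx'
j=23: add w[5]='x' → 'xxxxxxxx'

xxxxxxxx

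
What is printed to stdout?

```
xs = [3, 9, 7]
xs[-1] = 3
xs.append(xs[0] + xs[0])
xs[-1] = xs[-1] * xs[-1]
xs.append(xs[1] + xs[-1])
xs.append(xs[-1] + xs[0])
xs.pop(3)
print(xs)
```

xs[-1] = 3 → [3, 9, 3]
append xs[0]+xs[0] = 3+3 = 6 → [3, 9, 3, 6]
xs[-1] = xs[-1]*xs[-1] = 6*6 = 36 → [3, 9, 3, 36]
append xs[1]+xs[-1] = 9+36 = 45 → [3, 9, 3, 36, 45]
append xs[-1]+xs[0] = 45+3 = 48 → [3, 9, 3, 36, 45, 48]
pop(3) removes 36 → [3, 9, 3, 45, 48]

[3, 9, 3, 45, 48]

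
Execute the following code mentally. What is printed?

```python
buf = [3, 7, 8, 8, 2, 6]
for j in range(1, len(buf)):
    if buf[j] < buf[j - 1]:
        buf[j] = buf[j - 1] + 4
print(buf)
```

[3, 7, 8, 8, 12, 16]

j=1: 7>=3, unchanged → [3, 7, 8, 8, 2, 6]
j=2: 8>=7, unchanged → [3, 7, 8, 8, 2, 6]
j=3: 8>=8, unchanged → [3, 7, 8, 8, 2, 6]
j=4: 2<8, buf[4] = 8+4 = 12 → [3, 7, 8, 8, 12, 6]
j=5: 6<12, buf[5] = 12+4 = 16 → [3, 7, 8, 8, 12, 16]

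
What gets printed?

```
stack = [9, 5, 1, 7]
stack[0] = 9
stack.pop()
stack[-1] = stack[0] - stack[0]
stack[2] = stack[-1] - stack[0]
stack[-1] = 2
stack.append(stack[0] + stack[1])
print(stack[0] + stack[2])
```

11

stack[0] = 9 → [9, 5, 1, 7]
pop() removes 7 → [9, 5, 1]
stack[-1] = stack[0]-stack[0] = 9-9 = 0 → [9, 5, 0]
stack[2] = stack[-1]-stack[0] = 0-9 = -9 → [9, 5, -9]
stack[-1] = 2 → [9, 5, 2]
append stack[0]+stack[1] = 9+5 = 14 → [9, 5, 2, 14]
stack[0]+stack[2] = 9+2 = 11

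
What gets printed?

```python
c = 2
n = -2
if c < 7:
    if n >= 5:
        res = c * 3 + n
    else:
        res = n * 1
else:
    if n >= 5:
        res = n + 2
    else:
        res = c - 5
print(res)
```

-2

c=2, n=-2
c < 7 is True; n >= 5 is False
→ res = n * 1 = -2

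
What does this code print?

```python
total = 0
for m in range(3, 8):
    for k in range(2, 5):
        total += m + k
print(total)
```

m=3,k=2: total = 0+5 = 5
m=3,k=3: total = 5+6 = 11
m=3,k=4: total = 11+7 = 18
m=4,k=2: total = 18+6 = 24
m=4,k=3: total = 24+7 = 31
m=4,k=4: total = 31+8 = 39
m=5,k=2: total = 39+7 = 46
m=5,k=3: total = 46+8 = 54
m=5,k=4: total = 54+9 = 63
m=6,k=2: total = 63+8 = 71
m=6,k=3: total = 71+9 = 80
m=6,k=4: total = 80+10 = 90
m=7,k=2: total = 90+9 = 99
m=7,k=3: total = 99+10 = 109
m=7,k=4: total = 109+11 = 120

120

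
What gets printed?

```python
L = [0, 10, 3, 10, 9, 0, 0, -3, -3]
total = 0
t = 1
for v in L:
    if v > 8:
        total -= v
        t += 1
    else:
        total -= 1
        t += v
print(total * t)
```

-35

v=0: not >8, total = 0-1 = -1; t=1
v=10: >8, total = (-1)-10 = -11; t=2
v=3: not >8, total = (-11)-1 = -12; t=5
v=10: >8, total = (-12)-10 = -22; t=6
v=9: >8, total = (-22)-9 = -31; t=7
v=0: not >8, total = (-31)-1 = -32; t=7
v=0: not >8, total = (-32)-1 = -33; t=7
v=-3: not >8, total = (-33)-1 = -34; t=4
v=-3: not >8, total = (-34)-1 = -35; t=1
total*t = (-35)*1 = -35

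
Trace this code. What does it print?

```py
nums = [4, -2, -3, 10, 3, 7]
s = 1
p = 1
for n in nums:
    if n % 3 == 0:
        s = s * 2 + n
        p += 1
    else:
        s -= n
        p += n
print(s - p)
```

-56

n=4: not %3==0, s = 1-4 = -3; p=5
n=-2: not %3==0, s = (-3)-(-2) = -1; p=3
n=-3: %3==0, s = (-1)*2+(-3) = -5; p=4
n=10: not %3==0, s = (-5)-10 = -15; p=14
n=3: %3==0, s = (-15)*2+3 = -27; p=15
n=7: not %3==0, s = (-27)-7 = -34; p=22
s-p = (-34)-22 = -56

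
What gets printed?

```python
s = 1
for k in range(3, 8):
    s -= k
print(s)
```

-24

k=3: s = 1-3 = -2
k=4: s = (-2)-4 = -6
k=5: s = (-6)-5 = -11
k=6: s = (-11)-6 = -17
k=7: s = (-17)-7 = -24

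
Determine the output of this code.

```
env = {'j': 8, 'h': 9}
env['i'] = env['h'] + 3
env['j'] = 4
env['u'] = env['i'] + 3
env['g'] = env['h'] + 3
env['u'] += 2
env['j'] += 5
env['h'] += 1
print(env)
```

{'j': 9, 'h': 10, 'i': 12, 'u': 17, 'g': 12}

env['i'] = env['h']+3 = 12 → {'j': 8, 'h': 9, 'i': 12}
env['j'] = 4 → {'j': 4, 'h': 9, 'i': 12}
env['u'] = env['i']+3 = 15 → {'j': 4, 'h': 9, 'i': 12, 'u': 15}
env['g'] = env['h']+3 = 12 → {'j': 4, 'h': 9, 'i': 12, 'u': 15, 'g': 12}
env['u'] = 15+2 = 17 → {'j': 4, 'h': 9, 'i': 12, 'u': 17, 'g': 12}
env['j'] = 4+5 = 9 → {'j': 9, 'h': 9, 'i': 12, 'u': 17, 'g': 12}
env['h'] = 9+1 = 10 → {'j': 9, 'h': 10, 'i': 12, 'u': 17, 'g': 12}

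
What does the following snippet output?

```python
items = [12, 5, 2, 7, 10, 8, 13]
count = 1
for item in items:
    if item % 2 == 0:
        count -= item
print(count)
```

-31

item=12: even, count = 1-12 = -11
item=5: not even
item=2: even, count = (-11)-2 = -13
item=7: not even
item=10: even, count = (-13)-10 = -23
item=8: even, count = (-23)-8 = -31
item=13: not even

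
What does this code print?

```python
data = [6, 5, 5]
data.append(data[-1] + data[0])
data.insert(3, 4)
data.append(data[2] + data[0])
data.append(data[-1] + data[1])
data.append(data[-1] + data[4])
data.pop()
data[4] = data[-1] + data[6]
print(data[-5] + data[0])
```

11

append data[-1]+data[0] = 5+6 = 11 → [6, 5, 5, 11]
insert 4 at 3 → [6, 5, 5, 4, 11]
append data[2]+data[0] = 5+6 = 11 → [6, 5, 5, 4, 11, 11]
append data[-1]+data[1] = 11+5 = 16 → [6, 5, 5, 4, 11, 11, 16]
append data[-1]+data[4] = 16+11 = 27 → [6, 5, 5, 4, 11, 11, 16, 27]
pop() removes 27 → [6, 5, 5, 4, 11, 11, 16]
data[4] = data[-1]+data[6] = 16+16 = 32 → [6, 5, 5, 4, 32, 11, 16]
data[-5]+data[0] = 5+6 = 11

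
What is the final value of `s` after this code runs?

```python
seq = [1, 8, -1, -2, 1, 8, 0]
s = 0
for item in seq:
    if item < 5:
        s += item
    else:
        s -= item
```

-17

item=1: <5, s = 0+1 = 1
item=8: not <5, s = 1-8 = -7
item=-1: <5, s = (-7)+(-1) = -8
item=-2: <5, s = (-8)+(-2) = -10
item=1: <5, s = (-10)+1 = -9
item=8: not <5, s = (-9)-8 = -17
item=0: <5, s = (-17)+0 = -17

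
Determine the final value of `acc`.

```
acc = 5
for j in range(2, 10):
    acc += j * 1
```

j=2: acc = 5+2*1 = 7
j=3: acc = 7+3*1 = 10
j=4: acc = 10+4*1 = 14
j=5: acc = 14+5*1 = 19
j=6: acc = 19+6*1 = 25
j=7: acc = 25+7*1 = 32
j=8: acc = 32+8*1 = 40
j=9: acc = 40+9*1 = 49

49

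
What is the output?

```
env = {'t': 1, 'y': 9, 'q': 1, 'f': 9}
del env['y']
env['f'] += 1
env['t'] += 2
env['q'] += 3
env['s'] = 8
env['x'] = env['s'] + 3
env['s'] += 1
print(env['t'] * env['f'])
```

del 'y' → {'t': 1, 'q': 1, 'f': 9}
env['f'] = 9+1 = 10 → {'t': 1, 'q': 1, 'f': 10}
env['t'] = 1+2 = 3 → {'t': 3, 'q': 1, 'f': 10}
env['q'] = 1+3 = 4 → {'t': 3, 'q': 4, 'f': 10}
env['s'] = 8 → {'t': 3, 'q': 4, 'f': 10, 's': 8}
env['x'] = env['s']+3 = 11 → {'t': 3, 'q': 4, 'f': 10, 's': 8, 'x': 11}
env['s'] = 8+1 = 9 → {'t': 3, 'q': 4, 'f': 10, 's': 9, 'x': 11}
env['t']*env['f'] = 3*10 = 30

30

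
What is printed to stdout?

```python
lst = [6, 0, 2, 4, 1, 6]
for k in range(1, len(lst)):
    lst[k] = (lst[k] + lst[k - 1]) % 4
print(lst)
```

[6, 2, 0, 0, 1, 3]

k=1: lst[1] = (0+6)%4 = 2 → [6, 2, 2, 4, 1, 6]
k=2: lst[2] = (2+2)%4 = 0 → [6, 2, 0, 4, 1, 6]
k=3: lst[3] = (4+0)%4 = 0 → [6, 2, 0, 0, 1, 6]
k=4: lst[4] = (1+0)%4 = 1 → [6, 2, 0, 0, 1, 6]
k=5: lst[5] = (6+1)%4 = 3 → [6, 2, 0, 0, 1, 3]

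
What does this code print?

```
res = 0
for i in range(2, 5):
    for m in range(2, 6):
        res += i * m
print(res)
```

126

i=2,m=2: res = 0+4 = 4
i=2,m=3: res = 4+6 = 10
i=2,m=4: res = 10+8 = 18
i=2,m=5: res = 18+10 = 28
i=3,m=2: res = 28+6 = 34
i=3,m=3: res = 34+9 = 43
i=3,m=4: res = 43+12 = 55
i=3,m=5: res = 55+15 = 70
i=4,m=2: res = 70+8 = 78
i=4,m=3: res = 78+12 = 90
i=4,m=4: res = 90+16 = 106
i=4,m=5: res = 106+20 = 126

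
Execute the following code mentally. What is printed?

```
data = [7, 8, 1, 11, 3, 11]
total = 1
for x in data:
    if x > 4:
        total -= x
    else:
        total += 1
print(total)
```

x=7: >4, total = 1-7 = -6
x=8: >4, total = (-6)-8 = -14
x=1: not >4, total = (-14)+1 = -13
x=11: >4, total = (-13)-11 = -24
x=3: not >4, total = (-24)+1 = -23
x=11: >4, total = (-23)-11 = -34

-34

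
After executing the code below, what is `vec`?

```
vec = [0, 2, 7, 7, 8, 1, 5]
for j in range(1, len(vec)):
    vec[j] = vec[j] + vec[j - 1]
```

j=1: vec[1] = 2+0 = 2 → [0, 2, 7, 7, 8, 1, 5]
j=2: vec[2] = 7+2 = 9 → [0, 2, 9, 7, 8, 1, 5]
j=3: vec[3] = 7+9 = 16 → [0, 2, 9, 16, 8, 1, 5]
j=4: vec[4] = 8+16 = 24 → [0, 2, 9, 16, 24, 1, 5]
j=5: vec[5] = 1+24 = 25 → [0, 2, 9, 16, 24, 25, 5]
j=6: vec[6] = 5+25 = 30 → [0, 2, 9, 16, 24, 25, 30]

[0, 2, 9, 16, 24, 25, 30]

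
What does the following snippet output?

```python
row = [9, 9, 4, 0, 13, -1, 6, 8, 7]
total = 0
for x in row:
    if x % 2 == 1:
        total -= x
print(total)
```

-37

x=9: odd, total = 0-9 = -9
x=9: odd, total = (-9)-9 = -18
x=4: not odd
x=0: not odd
x=13: odd, total = (-18)-13 = -31
x=-1: odd, total = (-31)-(-1) = -30
x=6: not odd
x=8: not odd
x=7: odd, total = (-30)-7 = -37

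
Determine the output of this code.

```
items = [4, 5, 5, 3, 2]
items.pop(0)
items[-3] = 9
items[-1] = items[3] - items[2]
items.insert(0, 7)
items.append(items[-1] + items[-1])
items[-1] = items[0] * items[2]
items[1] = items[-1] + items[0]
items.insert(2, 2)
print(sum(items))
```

pop(0) removes 4 → [5, 5, 3, 2]
items[-3] = 9 → [5, 9, 3, 2]
items[-1] = items[3]-items[2] = 2-3 = -1 → [5, 9, 3, -1]
insert 7 at 0 → [7, 5, 9, 3, -1]
append items[-1]+items[-1] = (-1)+(-1) = -2 → [7, 5, 9, 3, -1, -2]
items[-1] = items[0]*items[2] = 7*9 = 63 → [7, 5, 9, 3, -1, 63]
items[1] = items[-1]+items[0] = 63+7 = 70 → [7, 70, 9, 3, -1, 63]
insert 2 at 2 → [7, 70, 2, 9, 3, -1, 63]
sum = 153

153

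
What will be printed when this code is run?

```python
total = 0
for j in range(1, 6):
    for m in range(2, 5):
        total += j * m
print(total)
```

j=1,m=2: total = 0+2 = 2
j=1,m=3: total = 2+3 = 5
j=1,m=4: total = 5+4 = 9
j=2,m=2: total = 9+4 = 13
j=2,m=3: total = 13+6 = 19
j=2,m=4: total = 19+8 = 27
j=3,m=2: total = 27+6 = 33
j=3,m=3: total = 33+9 = 42
j=3,m=4: total = 42+12 = 54
j=4,m=2: total = 54+8 = 62
j=4,m=3: total = 62+12 = 74
j=4,m=4: total = 74+16 = 90
j=5,m=2: total = 90+10 = 100
j=5,m=3: total = 100+15 = 115
j=5,m=4: total = 115+20 = 135

135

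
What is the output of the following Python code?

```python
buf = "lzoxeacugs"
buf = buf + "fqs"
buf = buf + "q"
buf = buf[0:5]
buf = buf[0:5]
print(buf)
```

+ 'fqs' → 'lzoxeacugsfqs'
+ 'q' → 'lzoxeacugsfqsq'
slice [0:5] → 'lzoxe'
slice [0:5] → 'lzoxe'

lzoxe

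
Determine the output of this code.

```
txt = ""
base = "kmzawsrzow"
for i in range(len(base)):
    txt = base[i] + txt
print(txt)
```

wozrswazmk

i=0: prepend 'k' → 'k'
i=1: prepend 'm' → 'mk'
i=2: prepend 'z' → 'zmk'
i=3: prepend 'a' → 'azmk'
i=4: prepend 'w' → 'wazmk'
i=5: prepend 's' → 'swazmk'
i=6: prepend 'r' → 'rswazmk'
i=7: prepend 'z' → 'zrswazmk'
i=8: prepend 'o' → 'ozrswazmk'
i=9: prepend 'w' → 'wozrswazmk'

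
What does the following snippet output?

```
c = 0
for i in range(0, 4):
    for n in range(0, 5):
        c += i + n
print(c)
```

70

i=0,n=0: c = 0+0 = 0
i=0,n=1: c = 0+1 = 1
i=0,n=2: c = 1+2 = 3
i=0,n=3: c = 3+3 = 6
i=0,n=4: c = 6+4 = 10
i=1,n=0: c = 10+1 = 11
i=1,n=1: c = 11+2 = 13
i=1,n=2: c = 13+3 = 16
i=1,n=3: c = 16+4 = 20
i=1,n=4: c = 20+5 = 25
i=2,n=0: c = 25+2 = 27
i=2,n=1: c = 27+3 = 30
i=2,n=2: c = 30+4 = 34
i=2,n=3: c = 34+5 = 39
i=2,n=4: c = 39+6 = 45
i=3,n=0: c = 45+3 = 48
i=3,n=1: c = 48+4 = 52
i=3,n=2: c = 52+5 = 57
i=3,n=3: c = 57+6 = 63
i=3,n=4: c = 63+7 = 70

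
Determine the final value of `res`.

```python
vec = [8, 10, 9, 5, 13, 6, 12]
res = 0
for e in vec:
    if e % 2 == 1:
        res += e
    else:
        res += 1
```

31

e=8: not odd, res = 0+1 = 1
e=10: not odd, res = 1+1 = 2
e=9: odd, res = 2+9 = 11
e=5: odd, res = 11+5 = 16
e=13: odd, res = 16+13 = 29
e=6: not odd, res = 29+1 = 30
e=12: not odd, res = 30+1 = 31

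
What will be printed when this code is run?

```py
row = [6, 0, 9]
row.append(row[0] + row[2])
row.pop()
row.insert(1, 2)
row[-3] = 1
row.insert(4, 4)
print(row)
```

[6, 1, 0, 9, 4]

append row[0]+row[2] = 6+9 = 15 → [6, 0, 9, 15]
pop() removes 15 → [6, 0, 9]
insert 2 at 1 → [6, 2, 0, 9]
row[-3] = 1 → [6, 1, 0, 9]
insert 4 at 4 → [6, 1, 0, 9, 4]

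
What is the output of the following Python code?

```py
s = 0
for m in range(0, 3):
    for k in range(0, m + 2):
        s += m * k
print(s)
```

m=0,k=0: s = 0+0 = 0
m=0,k=1: s = 0+0 = 0
m=1,k=0: s = 0+0 = 0
m=1,k=1: s = 0+1 = 1
m=1,k=2: s = 1+2 = 3
m=2,k=0: s = 3+0 = 3
m=2,k=1: s = 3+2 = 5
m=2,k=2: s = 5+4 = 9
m=2,k=3: s = 9+6 = 15

15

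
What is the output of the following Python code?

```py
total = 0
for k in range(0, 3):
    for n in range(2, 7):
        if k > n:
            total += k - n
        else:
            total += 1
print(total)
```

15

k=0,n=2: not 0>2, total = 0+1 = 1
k=0,n=3: not 0>3, total = 1+1 = 2
k=0,n=4: not 0>4, total = 2+1 = 3
k=0,n=5: not 0>5, total = 3+1 = 4
k=0,n=6: not 0>6, total = 4+1 = 5
k=1,n=2: not 1>2, total = 5+1 = 6
k=1,n=3: not 1>3, total = 6+1 = 7
k=1,n=4: not 1>4, total = 7+1 = 8
k=1,n=5: not 1>5, total = 8+1 = 9
k=1,n=6: not 1>6, total = 9+1 = 10
k=2,n=2: not 2>2, total = 10+1 = 11
k=2,n=3: not 2>3, total = 11+1 = 12
k=2,n=4: not 2>4, total = 12+1 = 13
k=2,n=5: not 2>5, total = 13+1 = 14
k=2,n=6: not 2>6, total = 14+1 = 15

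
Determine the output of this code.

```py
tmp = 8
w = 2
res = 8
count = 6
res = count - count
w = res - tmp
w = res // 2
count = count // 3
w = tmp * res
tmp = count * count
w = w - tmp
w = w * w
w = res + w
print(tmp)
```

4

res = 6-6 = 0
w = 0-8 = -8
w = 0//2 = 0
count = 6//3 = 2
w = 8*0 = 0
tmp = 2*2 = 4
w = 0-4 = -4
w = (-4)*(-4) = 16
w = 0+16 = 16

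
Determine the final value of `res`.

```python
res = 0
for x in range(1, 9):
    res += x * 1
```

x=1: res = 0+1*1 = 1
x=2: res = 1+2*1 = 3
x=3: res = 3+3*1 = 6
x=4: res = 6+4*1 = 10
x=5: res = 10+5*1 = 15
x=6: res = 15+6*1 = 21
x=7: res = 21+7*1 = 28
x=8: res = 28+8*1 = 36

36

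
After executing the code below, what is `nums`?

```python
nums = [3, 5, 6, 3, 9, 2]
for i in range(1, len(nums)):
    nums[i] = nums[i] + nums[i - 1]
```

[3, 8, 14, 17, 26, 28]

i=1: nums[1] = 5+3 = 8 → [3, 8, 6, 3, 9, 2]
i=2: nums[2] = 6+8 = 14 → [3, 8, 14, 3, 9, 2]
i=3: nums[3] = 3+14 = 17 → [3, 8, 14, 17, 9, 2]
i=4: nums[4] = 9+17 = 26 → [3, 8, 14, 17, 26, 2]
i=5: nums[5] = 2+26 = 28 → [3, 8, 14, 17, 26, 28]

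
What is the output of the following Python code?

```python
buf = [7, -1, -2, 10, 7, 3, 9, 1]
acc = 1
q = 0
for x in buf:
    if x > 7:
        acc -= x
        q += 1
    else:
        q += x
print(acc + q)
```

x=7: not >7; q=7
x=-1: not >7; q=6
x=-2: not >7; q=4
x=10: >7, acc = 1-10 = -9; q=5
x=7: not >7; q=12
x=3: not >7; q=15
x=9: >7, acc = (-9)-9 = -18; q=16
x=1: not >7; q=17
acc+q = (-18)+17 = -1

-1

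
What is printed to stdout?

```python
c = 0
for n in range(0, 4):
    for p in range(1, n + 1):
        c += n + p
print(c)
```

n=1,p=1: c = 0+2 = 2
n=2,p=1: c = 2+3 = 5
n=2,p=2: c = 5+4 = 9
n=3,p=1: c = 9+4 = 13
n=3,p=2: c = 13+5 = 18
n=3,p=3: c = 18+6 = 24

24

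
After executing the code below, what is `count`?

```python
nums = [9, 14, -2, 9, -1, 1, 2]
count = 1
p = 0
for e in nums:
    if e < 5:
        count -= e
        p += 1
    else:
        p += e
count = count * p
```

36

e=9: not <5; p=9
e=14: not <5; p=23
e=-2: <5, count = 1-(-2) = 3; p=24
e=9: not <5; p=33
e=-1: <5, count = 3-(-1) = 4; p=34
e=1: <5, count = 4-1 = 3; p=35
e=2: <5, count = 3-2 = 1; p=36
count*p = 1*36 = 36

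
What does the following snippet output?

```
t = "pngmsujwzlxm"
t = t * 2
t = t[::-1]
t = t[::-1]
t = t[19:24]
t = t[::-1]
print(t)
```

repeat ×2 → 'pngmsujwzlxmpngmsujwzlxm'
reverse → 'mxlzwjusmgnpmxlzwjusmgnp'
reverse → 'pngmsujwzlxmpngmsujwzlxm'
slice [19:24] → 'wzlxm'
reverse → 'mxlzw'

mxlzw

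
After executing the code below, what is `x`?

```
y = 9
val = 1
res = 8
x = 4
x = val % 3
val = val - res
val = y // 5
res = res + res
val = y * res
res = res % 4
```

1

x = 1%3 = 1
val = 1-8 = -7
val = 9//5 = 1
res = 8+8 = 16
val = 9*16 = 144
res = 16%4 = 0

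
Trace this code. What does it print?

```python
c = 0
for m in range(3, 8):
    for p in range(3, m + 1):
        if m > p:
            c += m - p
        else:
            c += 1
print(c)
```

m=3,p=3: not 3>3, c = 0+1 = 1
m=4,p=3: 4>3, c = 1+1 = 2
m=4,p=4: not 4>4, c = 2+1 = 3
m=5,p=3: 5>3, c = 3+2 = 5
m=5,p=4: 5>4, c = 5+1 = 6
m=5,p=5: not 5>5, c = 6+1 = 7
m=6,p=3: 6>3, c = 7+3 = 10
m=6,p=4: 6>4, c = 10+2 = 12
m=6,p=5: 6>5, c = 12+1 = 13
m=6,p=6: not 6>6, c = 13+1 = 14
m=7,p=3: 7>3, c = 14+4 = 18
m=7,p=4: 7>4, c = 18+3 = 21
m=7,p=5: 7>5, c = 21+2 = 23
m=7,p=6: 7>6, c = 23+1 = 24
m=7,p=7: not 7>7, c = 24+1 = 25

25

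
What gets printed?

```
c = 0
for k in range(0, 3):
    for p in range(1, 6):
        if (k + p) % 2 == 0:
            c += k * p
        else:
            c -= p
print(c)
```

-3

k=0,p=1: odd sum, c = 0-1 = -1
k=0,p=2: even sum, c = (-1)+0 = -1
k=0,p=3: odd sum, c = (-1)-3 = -4
k=0,p=4: even sum, c = (-4)+0 = -4
k=0,p=5: odd sum, c = (-4)-5 = -9
k=1,p=1: even sum, c = (-9)+1 = -8
k=1,p=2: odd sum, c = (-8)-2 = -10
k=1,p=3: even sum, c = (-10)+3 = -7
k=1,p=4: odd sum, c = (-7)-4 = -11
k=1,p=5: even sum, c = (-11)+5 = -6
k=2,p=1: odd sum, c = (-6)-1 = -7
k=2,p=2: even sum, c = (-7)+4 = -3
k=2,p=3: odd sum, c = (-3)-3 = -6
k=2,p=4: even sum, c = (-6)+8 = 2
k=2,p=5: odd sum, c = 2-5 = -3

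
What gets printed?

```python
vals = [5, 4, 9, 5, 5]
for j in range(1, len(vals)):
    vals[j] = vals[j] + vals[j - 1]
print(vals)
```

j=1: vals[1] = 4+5 = 9 → [5, 9, 9, 5, 5]
j=2: vals[2] = 9+9 = 18 → [5, 9, 18, 5, 5]
j=3: vals[3] = 5+18 = 23 → [5, 9, 18, 23, 5]
j=4: vals[4] = 5+23 = 28 → [5, 9, 18, 23, 28]

[5, 9, 18, 23, 28]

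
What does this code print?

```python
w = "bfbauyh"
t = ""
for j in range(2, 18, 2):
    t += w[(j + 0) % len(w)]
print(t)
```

buhfaybb

j=2: add w[2]='b' → 'b'
j=4: add w[4]='u' → 'bu'
j=6: add w[6]='h' → 'buh'
j=8: add w[1]='f' → 'buhf'
j=10: add w[3]='a' → 'buhfa'
j=12: add w[5]='y' → 'buhfay'
j=14: add w[0]='b' → 'buhfayb'
j=16: add w[2]='b' → 'buhfaybb'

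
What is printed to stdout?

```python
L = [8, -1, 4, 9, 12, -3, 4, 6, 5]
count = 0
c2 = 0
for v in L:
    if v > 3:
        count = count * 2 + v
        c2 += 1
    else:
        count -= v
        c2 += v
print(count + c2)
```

1004

v=8: >3, count = 0*2+8 = 8; c2=1
v=-1: not >3, count = 8-(-1) = 9; c2=0
v=4: >3, count = 9*2+4 = 22; c2=1
v=9: >3, count = 22*2+9 = 53; c2=2
v=12: >3, count = 53*2+12 = 118; c2=3
v=-3: not >3, count = 118-(-3) = 121; c2=0
v=4: >3, count = 121*2+4 = 246; c2=1
v=6: >3, count = 246*2+6 = 498; c2=2
v=5: >3, count = 498*2+5 = 1001; c2=3
count+c2 = 1001+3 = 1004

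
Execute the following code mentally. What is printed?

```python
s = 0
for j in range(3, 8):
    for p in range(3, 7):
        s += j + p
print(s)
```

190

j=3,p=3: s = 0+6 = 6
j=3,p=4: s = 6+7 = 13
j=3,p=5: s = 13+8 = 21
j=3,p=6: s = 21+9 = 30
j=4,p=3: s = 30+7 = 37
j=4,p=4: s = 37+8 = 45
j=4,p=5: s = 45+9 = 54
j=4,p=6: s = 54+10 = 64
j=5,p=3: s = 64+8 = 72
j=5,p=4: s = 72+9 = 81
j=5,p=5: s = 81+10 = 91
j=5,p=6: s = 91+11 = 102
j=6,p=3: s = 102+9 = 111
j=6,p=4: s = 111+10 = 121
j=6,p=5: s = 121+11 = 132
j=6,p=6: s = 132+12 = 144
j=7,p=3: s = 144+10 = 154
j=7,p=4: s = 154+11 = 165
j=7,p=5: s = 165+12 = 177
j=7,p=6: s = 177+13 = 190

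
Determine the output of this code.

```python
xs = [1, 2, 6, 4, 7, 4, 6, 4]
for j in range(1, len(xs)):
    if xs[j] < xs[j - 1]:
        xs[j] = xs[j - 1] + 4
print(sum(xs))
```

99

j=1: 2>=1, unchanged → [1, 2, 6, 4, 7, 4, 6, 4]
j=2: 6>=2, unchanged → [1, 2, 6, 4, 7, 4, 6, 4]
j=3: 4<6, xs[3] = 6+4 = 10 → [1, 2, 6, 10, 7, 4, 6, 4]
j=4: 7<10, xs[4] = 10+4 = 14 → [1, 2, 6, 10, 14, 4, 6, 4]
j=5: 4<14, xs[5] = 14+4 = 18 → [1, 2, 6, 10, 14, 18, 6, 4]
j=6: 6<18, xs[6] = 18+4 = 22 → [1, 2, 6, 10, 14, 18, 22, 4]
j=7: 4<22, xs[7] = 22+4 = 26 → [1, 2, 6, 10, 14, 18, 22, 26]
sum = 99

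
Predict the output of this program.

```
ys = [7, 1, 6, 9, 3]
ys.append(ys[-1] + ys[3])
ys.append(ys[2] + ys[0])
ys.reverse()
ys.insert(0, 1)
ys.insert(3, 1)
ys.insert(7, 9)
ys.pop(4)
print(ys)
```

[1, 13, 12, 1, 9, 6, 9, 1, 7]

append ys[-1]+ys[3] = 3+9 = 12 → [7, 1, 6, 9, 3, 12]
append ys[2]+ys[0] = 6+7 = 13 → [7, 1, 6, 9, 3, 12, 13]
reverse → [13, 12, 3, 9, 6, 1, 7]
insert 1 at 0 → [1, 13, 12, 3, 9, 6, 1, 7]
insert 1 at 3 → [1, 13, 12, 1, 3, 9, 6, 1, 7]
insert 9 at 7 → [1, 13, 12, 1, 3, 9, 6, 9, 1, 7]
pop(4) removes 3 → [1, 13, 12, 1, 9, 6, 9, 1, 7]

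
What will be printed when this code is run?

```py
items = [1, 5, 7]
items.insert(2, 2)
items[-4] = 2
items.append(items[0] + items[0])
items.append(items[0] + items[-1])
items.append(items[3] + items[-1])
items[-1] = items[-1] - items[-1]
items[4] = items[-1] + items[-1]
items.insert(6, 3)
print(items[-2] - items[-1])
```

insert 2 at 2 → [1, 5, 2, 7]
items[-4] = 2 → [2, 5, 2, 7]
append items[0]+items[0] = 2+2 = 4 → [2, 5, 2, 7, 4]
append items[0]+items[-1] = 2+4 = 6 → [2, 5, 2, 7, 4, 6]
append items[3]+items[-1] = 7+6 = 13 → [2, 5, 2, 7, 4, 6, 13]
items[-1] = items[-1]-items[-1] = 13-13 = 0 → [2, 5, 2, 7, 4, 6, 0]
items[4] = items[-1]+items[-1] = 0+0 = 0 → [2, 5, 2, 7, 0, 6, 0]
insert 3 at 6 → [2, 5, 2, 7, 0, 6, 3, 0]
items[-2]-items[-1] = 3-0 = 3

3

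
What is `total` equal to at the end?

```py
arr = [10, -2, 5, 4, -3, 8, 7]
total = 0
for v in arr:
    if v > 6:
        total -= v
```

v=10: >6, total = 0-10 = -10
v=-2: not >6
v=5: not >6
v=4: not >6
v=-3: not >6
v=8: >6, total = (-10)-8 = -18
v=7: >6, total = (-18)-7 = -25

-25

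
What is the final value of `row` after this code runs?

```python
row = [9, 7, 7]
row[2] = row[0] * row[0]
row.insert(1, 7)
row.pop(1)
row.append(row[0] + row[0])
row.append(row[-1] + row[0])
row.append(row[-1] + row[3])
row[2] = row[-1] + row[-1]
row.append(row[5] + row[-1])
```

[9, 7, 90, 18, 27, 45, 90]

row[2] = row[0]*row[0] = 9*9 = 81 → [9, 7, 81]
insert 7 at 1 → [9, 7, 7, 81]
pop(1) removes 7 → [9, 7, 81]
append row[0]+row[0] = 9+9 = 18 → [9, 7, 81, 18]
append row[-1]+row[0] = 18+9 = 27 → [9, 7, 81, 18, 27]
append row[-1]+row[3] = 27+18 = 45 → [9, 7, 81, 18, 27, 45]
row[2] = row[-1]+row[-1] = 45+45 = 90 → [9, 7, 90, 18, 27, 45]
append row[5]+row[-1] = 45+45 = 90 → [9, 7, 90, 18, 27, 45, 90]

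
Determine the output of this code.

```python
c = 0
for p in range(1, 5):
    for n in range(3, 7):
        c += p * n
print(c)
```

p=1,n=3: c = 0+3 = 3
p=1,n=4: c = 3+4 = 7
p=1,n=5: c = 7+5 = 12
p=1,n=6: c = 12+6 = 18
p=2,n=3: c = 18+6 = 24
p=2,n=4: c = 24+8 = 32
p=2,n=5: c = 32+10 = 42
p=2,n=6: c = 42+12 = 54
p=3,n=3: c = 54+9 = 63
p=3,n=4: c = 63+12 = 75
p=3,n=5: c = 75+15 = 90
p=3,n=6: c = 90+18 = 108
p=4,n=3: c = 108+12 = 120
p=4,n=4: c = 120+16 = 136
p=4,n=5: c = 136+20 = 156
p=4,n=6: c = 156+24 = 180

180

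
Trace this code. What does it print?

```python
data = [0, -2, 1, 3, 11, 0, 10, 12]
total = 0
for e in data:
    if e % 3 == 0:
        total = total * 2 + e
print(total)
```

24

e=0: %3==0, total = 0*2+0 = 0
e=-2: not %3==0
e=1: not %3==0
e=3: %3==0, total = 0*2+3 = 3
e=11: not %3==0
e=0: %3==0, total = 3*2+0 = 6
e=10: not %3==0
e=12: %3==0, total = 6*2+12 = 24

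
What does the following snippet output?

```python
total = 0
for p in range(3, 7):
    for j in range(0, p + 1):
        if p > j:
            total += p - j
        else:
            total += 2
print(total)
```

60

p=3,j=0: 3>0, total = 0+3 = 3
p=3,j=1: 3>1, total = 3+2 = 5
p=3,j=2: 3>2, total = 5+1 = 6
p=3,j=3: not 3>3, total = 6+2 = 8
p=4,j=0: 4>0, total = 8+4 = 12
p=4,j=1: 4>1, total = 12+3 = 15
p=4,j=2: 4>2, total = 15+2 = 17
p=4,j=3: 4>3, total = 17+1 = 18
p=4,j=4: not 4>4, total = 18+2 = 20
p=5,j=0: 5>0, total = 20+5 = 25
p=5,j=1: 5>1, total = 25+4 = 29
p=5,j=2: 5>2, total = 29+3 = 32
p=5,j=3: 5>3, total = 32+2 = 34
p=5,j=4: 5>4, total = 34+1 = 35
p=5,j=5: not 5>5, total = 35+2 = 37
p=6,j=0: 6>0, total = 37+6 = 43
p=6,j=1: 6>1, total = 43+5 = 48
p=6,j=2: 6>2, total = 48+4 = 52
p=6,j=3: 6>3, total = 52+3 = 55
p=6,j=4: 6>4, total = 55+2 = 57
p=6,j=5: 6>5, total = 57+1 = 58
p=6,j=6: not 6>6, total = 58+2 = 60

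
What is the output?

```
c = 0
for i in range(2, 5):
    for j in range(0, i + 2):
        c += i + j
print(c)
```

78

i=2,j=0: c = 0+2 = 2
i=2,j=1: c = 2+3 = 5
i=2,j=2: c = 5+4 = 9
i=2,j=3: c = 9+5 = 14
i=3,j=0: c = 14+3 = 17
i=3,j=1: c = 17+4 = 21
i=3,j=2: c = 21+5 = 26
i=3,j=3: c = 26+6 = 32
i=3,j=4: c = 32+7 = 39
i=4,j=0: c = 39+4 = 43
i=4,j=1: c = 43+5 = 48
i=4,j=2: c = 48+6 = 54
i=4,j=3: c = 54+7 = 61
i=4,j=4: c = 61+8 = 69
i=4,j=5: c = 69+9 = 78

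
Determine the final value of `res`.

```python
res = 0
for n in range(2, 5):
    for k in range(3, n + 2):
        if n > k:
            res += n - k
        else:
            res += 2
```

n=2,k=3: not 2>3, res = 0+2 = 2
n=3,k=3: not 3>3, res = 2+2 = 4
n=3,k=4: not 3>4, res = 4+2 = 6
n=4,k=3: 4>3, res = 6+1 = 7
n=4,k=4: not 4>4, res = 7+2 = 9
n=4,k=5: not 4>5, res = 9+2 = 11

11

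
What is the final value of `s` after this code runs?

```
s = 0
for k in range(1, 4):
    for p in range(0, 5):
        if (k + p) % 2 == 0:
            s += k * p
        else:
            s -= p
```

k=1,p=0: odd sum, s = 0-0 = 0
k=1,p=1: even sum, s = 0+1 = 1
k=1,p=2: odd sum, s = 1-2 = -1
k=1,p=3: even sum, s = (-1)+3 = 2
k=1,p=4: odd sum, s = 2-4 = -2
k=2,p=0: even sum, s = (-2)+0 = -2
k=2,p=1: odd sum, s = (-2)-1 = -3
k=2,p=2: even sum, s = (-3)+4 = 1
k=2,p=3: odd sum, s = 1-3 = -2
k=2,p=4: even sum, s = (-2)+8 = 6
k=3,p=0: odd sum, s = 6-0 = 6
k=3,p=1: even sum, s = 6+3 = 9
k=3,p=2: odd sum, s = 9-2 = 7
k=3,p=3: even sum, s = 7+9 = 16
k=3,p=4: odd sum, s = 16-4 = 12

12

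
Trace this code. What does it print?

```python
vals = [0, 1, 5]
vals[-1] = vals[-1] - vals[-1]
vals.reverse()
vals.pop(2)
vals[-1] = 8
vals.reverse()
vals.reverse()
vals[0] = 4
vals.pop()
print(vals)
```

vals[-1] = vals[-1]-vals[-1] = 5-5 = 0 → [0, 1, 0]
reverse → [0, 1, 0]
pop(2) removes 0 → [0, 1]
vals[-1] = 8 → [0, 8]
reverse → [8, 0]
reverse → [0, 8]
vals[0] = 4 → [4, 8]
pop() removes 8 → [4]

[4]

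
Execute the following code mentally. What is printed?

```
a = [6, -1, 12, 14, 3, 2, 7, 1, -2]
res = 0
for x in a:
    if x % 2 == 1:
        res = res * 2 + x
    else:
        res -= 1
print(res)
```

-18

x=6: not odd, res = 0-1 = -1
x=-1: odd, res = (-1)*2+(-1) = -3
x=12: not odd, res = (-3)-1 = -4
x=14: not odd, res = (-4)-1 = -5
x=3: odd, res = (-5)*2+3 = -7
x=2: not odd, res = (-7)-1 = -8
x=7: odd, res = (-8)*2+7 = -9
x=1: odd, res = (-9)*2+1 = -17
x=-2: not odd, res = (-17)-1 = -18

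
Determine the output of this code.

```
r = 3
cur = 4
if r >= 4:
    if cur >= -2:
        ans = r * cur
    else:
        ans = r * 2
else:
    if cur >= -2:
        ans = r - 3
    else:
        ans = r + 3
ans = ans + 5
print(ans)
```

r=3, cur=4
r >= 4 is False; cur >= -2 is True
→ ans = r - 3 = 0
ans = 0+5 = 5

5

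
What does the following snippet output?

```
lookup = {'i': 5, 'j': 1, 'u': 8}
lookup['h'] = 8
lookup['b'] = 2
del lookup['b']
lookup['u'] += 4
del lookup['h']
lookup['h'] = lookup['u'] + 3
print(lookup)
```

lookup['h'] = 8 → {'i': 5, 'j': 1, 'u': 8, 'h': 8}
lookup['b'] = 2 → {'i': 5, 'j': 1, 'u': 8, 'h': 8, 'b': 2}
del 'b' → {'i': 5, 'j': 1, 'u': 8, 'h': 8}
lookup['u'] = 8+4 = 12 → {'i': 5, 'j': 1, 'u': 12, 'h': 8}
del 'h' → {'i': 5, 'j': 1, 'u': 12}
lookup['h'] = lookup['u']+3 = 15 → {'i': 5, 'j': 1, 'u': 12, 'h': 15}

{'i': 5, 'j': 1, 'u': 12, 'h': 15}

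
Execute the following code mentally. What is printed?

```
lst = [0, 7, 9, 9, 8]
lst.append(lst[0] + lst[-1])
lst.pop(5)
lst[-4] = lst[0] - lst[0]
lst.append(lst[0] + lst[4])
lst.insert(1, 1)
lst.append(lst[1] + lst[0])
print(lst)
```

[0, 1, 0, 9, 9, 8, 8, 1]

append lst[0]+lst[-1] = 0+8 = 8 → [0, 7, 9, 9, 8, 8]
pop(5) removes 8 → [0, 7, 9, 9, 8]
lst[-4] = lst[0]-lst[0] = 0-0 = 0 → [0, 0, 9, 9, 8]
append lst[0]+lst[4] = 0+8 = 8 → [0, 0, 9, 9, 8, 8]
insert 1 at 1 → [0, 1, 0, 9, 9, 8, 8]
append lst[1]+lst[0] = 1+0 = 1 → [0, 1, 0, 9, 9, 8, 8, 1]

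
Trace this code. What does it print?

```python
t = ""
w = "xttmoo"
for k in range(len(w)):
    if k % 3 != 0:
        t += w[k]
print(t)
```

ttoo

k=0: skip
k=1: add 't' → 't'
k=2: add 't' → 'tt'
k=3: skip
k=4: add 'o' → 'tto'
k=5: add 'o' → 'ttoo'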